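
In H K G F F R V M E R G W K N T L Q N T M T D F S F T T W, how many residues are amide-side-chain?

The amide-side-chain residues are Asn (N) and Gln (Q).
Matching residues: N14, Q17, N18.

3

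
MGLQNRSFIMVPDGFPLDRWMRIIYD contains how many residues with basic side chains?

3

Lysine (K), arginine (R), and histidine (H) have basic, nitrogen-containing side chains.
Matching residues: R6, R19, R22.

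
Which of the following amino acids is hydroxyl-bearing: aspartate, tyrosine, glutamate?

tyrosine

S, T, and Y are the three residues with a side-chain hydroxyl.
Of the listed options, only tyrosine belongs to this group.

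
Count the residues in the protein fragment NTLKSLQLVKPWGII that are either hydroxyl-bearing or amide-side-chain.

4

Hydroxyl-bearing: S, T, Y. Amide-side-chain: N, Q.
Hydroxyl-bearing residues here: T2, S5 (2).
Amide-side-chain residues here: N1, Q7 (2).
The two groups share no amino acid, so total = 2 + 2 = 4.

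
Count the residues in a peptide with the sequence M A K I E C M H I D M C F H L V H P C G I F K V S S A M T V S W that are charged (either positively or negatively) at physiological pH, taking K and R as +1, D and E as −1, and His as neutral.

4

Charged side chains at pH ~7.4: K, R (positive); D, E (negative).
Matching residues: K3, E5, D10, K23.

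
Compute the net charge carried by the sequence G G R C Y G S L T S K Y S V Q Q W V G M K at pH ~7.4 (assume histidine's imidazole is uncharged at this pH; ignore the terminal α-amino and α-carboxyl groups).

The side chains ionized at physiological pH are Lys/Arg (+1) and Asp/Glu (−1); with His treated as neutral, nothing else contributes.
Positive (K, R): R3, K11, K21 → +3.
Negative (D, E): none → −0.
Net charge = (+3) + (−0) = +3.

+3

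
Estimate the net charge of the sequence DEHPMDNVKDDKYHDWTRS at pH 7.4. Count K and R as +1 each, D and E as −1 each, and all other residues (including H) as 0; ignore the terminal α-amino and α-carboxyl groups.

Positive (K, R): K9, K12, R18 → +3.
Negative (D, E): D1, E2, D6, D10, D11, D15 → −6.
Net charge = (+3) + (−6) = −3.

-3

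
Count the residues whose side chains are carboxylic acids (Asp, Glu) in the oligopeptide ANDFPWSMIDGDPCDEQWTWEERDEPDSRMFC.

Matching residues: D3, D10, D12, D15, E16, E21, E22, D24, E25, D27.

10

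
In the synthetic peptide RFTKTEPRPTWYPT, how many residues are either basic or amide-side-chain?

3

Basic: H, K, R. Amide-side-chain: N, Q.
Basic residues here: R1, K4, R8 (3).
Amide-side-chain residues here: none (0).
The two groups share no amino acid, so total = 3 + 0 = 3.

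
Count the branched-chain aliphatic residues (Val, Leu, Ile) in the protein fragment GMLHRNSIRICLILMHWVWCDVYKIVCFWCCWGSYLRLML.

13

Matching residues: L3, I8, I10, L12, I13, L14, V18, V22, I25, V26, L36, L38, L40.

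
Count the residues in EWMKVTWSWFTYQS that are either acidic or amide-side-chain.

2

Acidic: D, E. Amide-side-chain: N, Q.
Acidic residues here: E1 (1).
Amide-side-chain residues here: Q13 (1).
The two groups share no amino acid, so total = 1 + 1 = 2.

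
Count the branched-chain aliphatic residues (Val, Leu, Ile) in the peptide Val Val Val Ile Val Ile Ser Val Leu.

Matching residues: Val1, Val2, Val3, Ile4, Val5, Ile6, Val8, Leu9.

8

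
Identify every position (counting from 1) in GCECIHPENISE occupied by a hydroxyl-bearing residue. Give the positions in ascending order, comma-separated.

Serine (S), threonine (T), and tyrosine (Y) each carry a hydroxyl group on the side chain.
Matching residues: S11.

11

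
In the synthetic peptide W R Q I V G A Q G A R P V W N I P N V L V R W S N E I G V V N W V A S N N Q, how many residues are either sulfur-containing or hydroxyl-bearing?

Sulfur-containing: C, M. Hydroxyl-bearing: S, T, Y.
Sulfur-containing residues here: none (0).
Hydroxyl-bearing residues here: S24, S35 (2).
The two groups share no amino acid, so total = 0 + 2 = 2.

2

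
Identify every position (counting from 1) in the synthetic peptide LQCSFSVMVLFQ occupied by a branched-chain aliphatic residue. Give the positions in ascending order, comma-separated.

1, 7, 9, 10

Matching residues: L1, V7, V9, L10.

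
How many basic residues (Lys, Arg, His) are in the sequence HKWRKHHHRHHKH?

12

Matching residues: H1, K2, R4, K5, H6, H7, H8, R9, H10, H11, K12, H13.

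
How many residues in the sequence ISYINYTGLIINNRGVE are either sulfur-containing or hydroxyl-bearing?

4

Sulfur-containing: C, M. Hydroxyl-bearing: S, T, Y.
Sulfur-containing residues here: none (0).
Hydroxyl-bearing residues here: S2, Y3, Y6, T7 (4).
The two groups share no amino acid, so total = 0 + 4 = 4.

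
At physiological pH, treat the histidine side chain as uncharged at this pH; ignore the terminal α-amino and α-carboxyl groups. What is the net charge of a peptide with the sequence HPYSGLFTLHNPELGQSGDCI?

-2

At pH ~7.4 the Lys and Arg side chains are protonated (+1), the Asp and Glu side chains are deprotonated (−1), and with His taken as neutral all other side chains carry no charge.
Positive (K, R): none → +0.
Negative (D, E): E13, D19 → −2.
Net charge = (+0) + (−2) = −2.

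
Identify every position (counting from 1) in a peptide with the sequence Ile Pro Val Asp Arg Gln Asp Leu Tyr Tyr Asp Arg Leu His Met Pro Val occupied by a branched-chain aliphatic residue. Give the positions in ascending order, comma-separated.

V, L, and I make up the branched-chain aliphatic group.
Matching residues: Ile1, Val3, Leu8, Leu13, Val17.

1, 3, 8, 13, 17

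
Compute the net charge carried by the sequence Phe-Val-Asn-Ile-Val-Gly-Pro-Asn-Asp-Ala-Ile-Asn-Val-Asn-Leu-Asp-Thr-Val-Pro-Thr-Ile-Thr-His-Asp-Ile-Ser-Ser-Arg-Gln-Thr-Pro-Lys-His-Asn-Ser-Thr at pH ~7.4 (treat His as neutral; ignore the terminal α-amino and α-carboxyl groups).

At pH ~7.4 the Lys and Arg side chains are protonated (+1), the Asp and Glu side chains are deprotonated (−1), and with His taken as neutral all other side chains carry no charge.
Positive (K, R): Arg28, Lys32 → +2.
Negative (D, E): Asp9, Asp16, Asp24 → −3.
Net charge = (+2) + (−3) = −1.

-1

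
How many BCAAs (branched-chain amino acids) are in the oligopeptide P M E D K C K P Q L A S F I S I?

The BCAAs are Val, Leu, and Ile — aliphatic side chains with a branch point.
Matching residues: L10, I14, I16.

3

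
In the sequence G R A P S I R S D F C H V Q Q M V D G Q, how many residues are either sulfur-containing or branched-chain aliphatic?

5

Sulfur-containing: C, M. Branched-chain aliphatic: I, L, V.
Sulfur-containing residues here: C11, M16 (2).
Branched-chain aliphatic residues here: I6, V13, V17 (3).
The two groups share no amino acid, so total = 2 + 3 = 5.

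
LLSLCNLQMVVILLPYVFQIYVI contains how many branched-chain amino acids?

Valine (V), leucine (L), and isoleucine (I) are the branched-chain amino acids.
Matching residues: L1, L2, L4, L7, V10, V11, I12, L13, L14, V17, I20, V22, I23.

13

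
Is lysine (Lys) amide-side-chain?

No

Only N (asparagine) and Q (glutamine) carry a side-chain carboxamide.
Lysine is not in this group.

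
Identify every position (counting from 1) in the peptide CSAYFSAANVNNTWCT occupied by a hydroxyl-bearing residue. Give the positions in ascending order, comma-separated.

Matching residues: S2, Y4, S6, T13, T16.

2, 4, 6, 13, 16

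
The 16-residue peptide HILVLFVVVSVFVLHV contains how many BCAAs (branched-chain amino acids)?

11

V, L, and I make up the branched-chain aliphatic group.
Matching residues: I2, L3, V4, L5, V7, V8, V9, V11, V13, L14, V16.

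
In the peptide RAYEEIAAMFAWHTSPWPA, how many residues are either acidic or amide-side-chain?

2

Acidic: D, E. Amide-side-chain: N, Q.
Acidic residues here: E4, E5 (2).
Amide-side-chain residues here: none (0).
The two groups share no amino acid, so total = 2 + 0 = 2.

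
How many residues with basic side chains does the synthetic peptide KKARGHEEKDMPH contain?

The basic amino acids are Lys (K), Arg (R), and His (H).
Matching residues: K1, K2, R4, H6, K9, H13.

6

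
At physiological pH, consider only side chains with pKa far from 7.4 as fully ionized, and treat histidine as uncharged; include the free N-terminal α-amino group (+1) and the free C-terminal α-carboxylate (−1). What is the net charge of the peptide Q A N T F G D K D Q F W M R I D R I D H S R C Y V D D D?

At pH ~7.4 the Lys and Arg side chains are protonated (+1), the Asp and Glu side chains are deprotonated (−1), and with His taken as neutral all other side chains carry no charge.
Positive (K, R): K8, R14, R17, R22 → +4.
Negative (D, E): D7, D9, D16, D19, D26, D27, D28 → −7.
The N-terminus (+1) and C-terminus (−1) cancel.
Net charge = (+4) + (−7) = −3.

-3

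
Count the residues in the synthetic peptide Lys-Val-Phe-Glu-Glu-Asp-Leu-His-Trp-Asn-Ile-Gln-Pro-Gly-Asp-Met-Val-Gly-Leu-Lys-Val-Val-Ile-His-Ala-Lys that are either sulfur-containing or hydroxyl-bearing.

Sulfur-containing: C, M. Hydroxyl-bearing: S, T, Y.
Sulfur-containing residues here: Met16 (1).
Hydroxyl-bearing residues here: none (0).
The two groups share no amino acid, so total = 1 + 0 = 1.

1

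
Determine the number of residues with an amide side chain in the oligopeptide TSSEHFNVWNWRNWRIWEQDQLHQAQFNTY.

8

Asparagine (N) and glutamine (Q) have uncharged amide side chains.
Matching residues: N7, N10, N13, Q19, Q21, Q24, Q26, N28.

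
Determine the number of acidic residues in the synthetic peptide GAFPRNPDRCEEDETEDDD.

The acidic residues are Asp (D) and Glu (E), whose side chains end in a carboxylate group.
Matching residues: D8, E11, E12, D13, E14, E16, D17, D18, D19.

9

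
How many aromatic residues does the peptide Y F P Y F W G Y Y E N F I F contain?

9

F, W, and Y each carry an aromatic ring on the side chain.
Matching residues: Y1, F2, Y4, F5, W6, Y8, Y9, F12, F14.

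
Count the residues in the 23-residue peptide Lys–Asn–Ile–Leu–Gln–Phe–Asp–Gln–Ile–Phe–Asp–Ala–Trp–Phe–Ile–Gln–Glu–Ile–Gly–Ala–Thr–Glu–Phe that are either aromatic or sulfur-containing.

Aromatic: F, W, Y. Sulfur-containing: C, M.
Aromatic residues here: Phe6, Phe10, Trp13, Phe14, Phe23 (5).
Sulfur-containing residues here: none (0).
The two groups share no amino acid, so total = 5 + 0 = 5.

5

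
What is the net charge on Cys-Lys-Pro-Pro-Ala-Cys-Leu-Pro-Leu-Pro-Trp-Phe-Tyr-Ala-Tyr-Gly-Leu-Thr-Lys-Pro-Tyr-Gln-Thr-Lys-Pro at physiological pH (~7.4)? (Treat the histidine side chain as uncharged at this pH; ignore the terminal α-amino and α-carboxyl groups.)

+3

At pH ~7.4 the Lys and Arg side chains are protonated (+1), the Asp and Glu side chains are deprotonated (−1), and with His taken as neutral all other side chains carry no charge.
Positive (K, R): Lys2, Lys19, Lys24 → +3.
Negative (D, E): none → −0.
Net charge = (+3) + (−0) = +3.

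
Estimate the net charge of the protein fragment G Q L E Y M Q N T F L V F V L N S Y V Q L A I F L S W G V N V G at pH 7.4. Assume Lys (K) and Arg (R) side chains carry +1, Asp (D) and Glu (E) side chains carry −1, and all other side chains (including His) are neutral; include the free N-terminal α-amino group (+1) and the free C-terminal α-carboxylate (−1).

-1

Positive (K, R): none → +0.
Negative (D, E): E4 → −1.
The N-terminus (+1) and C-terminus (−1) cancel.
Net charge = (+0) + (−1) = −1.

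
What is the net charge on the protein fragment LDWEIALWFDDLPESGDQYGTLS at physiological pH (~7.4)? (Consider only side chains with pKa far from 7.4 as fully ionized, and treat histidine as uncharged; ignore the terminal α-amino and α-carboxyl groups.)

At pH ~7.4 the Lys and Arg side chains are protonated (+1), the Asp and Glu side chains are deprotonated (−1), and with His taken as neutral all other side chains carry no charge.
Positive (K, R): none → +0.
Negative (D, E): D2, E4, D10, D11, E14, D17 → −6.
Net charge = (+0) + (−6) = −6.

-6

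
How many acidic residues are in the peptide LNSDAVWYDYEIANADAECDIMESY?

Only D (aspartate) and E (glutamate) carry a side-chain carboxylic acid.
Matching residues: D4, D9, E11, D16, E18, D20, E23.

7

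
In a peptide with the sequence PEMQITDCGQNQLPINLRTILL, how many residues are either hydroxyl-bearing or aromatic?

2

Hydroxyl-bearing: S, T, Y. Aromatic: F, W, Y.
Hydroxyl-bearing residues here: T6, T19 (2).
Aromatic residues here: none (0).
(Y belongs to both groups, but none appear in this sequence.) Total = 2 + 0 = 2.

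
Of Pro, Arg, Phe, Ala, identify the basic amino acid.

Arg

The basic amino acids are Lys (K), Arg (R), and His (H).
Of the listed options, only Arg belongs to this group.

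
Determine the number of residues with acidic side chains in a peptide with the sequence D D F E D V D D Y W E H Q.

The acidic residues are Asp (D) and Glu (E), whose side chains end in a carboxylate group.
Matching residues: D1, D2, E4, D5, D7, D8, E11.

7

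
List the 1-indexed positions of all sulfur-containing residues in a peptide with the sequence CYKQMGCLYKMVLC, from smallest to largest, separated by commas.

The sulfur-bearing residues are cysteine (–SH) and methionine (–S–CH₃).
Matching residues: C1, M5, C7, M11, C14.

1, 5, 7, 11, 14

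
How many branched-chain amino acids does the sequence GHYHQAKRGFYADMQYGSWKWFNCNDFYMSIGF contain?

Valine (V), leucine (L), and isoleucine (I) are the branched-chain amino acids.
Matching residues: I31.

1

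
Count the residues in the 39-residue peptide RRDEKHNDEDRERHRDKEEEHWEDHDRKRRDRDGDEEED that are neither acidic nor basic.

3

Acidic: D, E. Basic: K, R, H. All other residues are neither.
Matching residues: N7, W22, G34.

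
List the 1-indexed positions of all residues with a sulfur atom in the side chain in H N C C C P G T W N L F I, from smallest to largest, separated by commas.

Only Cys (C) and Met (M) have a sulfur atom in the side chain.
Matching residues: C3, C4, C5.

3, 4, 5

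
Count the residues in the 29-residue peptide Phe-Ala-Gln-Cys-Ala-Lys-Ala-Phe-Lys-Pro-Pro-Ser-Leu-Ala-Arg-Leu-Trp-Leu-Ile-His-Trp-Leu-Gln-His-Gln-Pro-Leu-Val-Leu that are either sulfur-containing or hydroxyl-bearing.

Sulfur-containing: C, M. Hydroxyl-bearing: S, T, Y.
Sulfur-containing residues here: Cys4 (1).
Hydroxyl-bearing residues here: Ser12 (1).
The two groups share no amino acid, so total = 1 + 1 = 2.

2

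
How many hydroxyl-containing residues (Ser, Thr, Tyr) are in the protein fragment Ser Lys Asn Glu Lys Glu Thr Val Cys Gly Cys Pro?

2

Matching residues: Ser1, Thr7.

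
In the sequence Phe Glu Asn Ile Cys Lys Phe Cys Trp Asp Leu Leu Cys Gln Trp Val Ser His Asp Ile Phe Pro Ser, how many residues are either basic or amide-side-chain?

Basic: H, K, R. Amide-side-chain: N, Q.
Basic residues here: Lys6, His18 (2).
Amide-side-chain residues here: Asn3, Gln14 (2).
The two groups share no amino acid, so total = 2 + 2 = 4.

4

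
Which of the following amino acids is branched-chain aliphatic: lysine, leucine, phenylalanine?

leucine

V, L, and I make up the branched-chain aliphatic group.
Of the listed options, only leucine belongs to this group.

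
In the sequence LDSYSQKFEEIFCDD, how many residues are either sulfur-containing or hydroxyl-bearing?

Sulfur-containing: C, M. Hydroxyl-bearing: S, T, Y.
Sulfur-containing residues here: C13 (1).
Hydroxyl-bearing residues here: S3, Y4, S5 (3).
The two groups share no amino acid, so total = 1 + 3 = 4.

4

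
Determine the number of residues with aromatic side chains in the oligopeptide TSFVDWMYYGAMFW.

The aromatic amino acids are Phe (F, benzyl), Trp (W, indole), and Tyr (Y, phenol).
Matching residues: F3, W6, Y8, Y9, F13, W14.

6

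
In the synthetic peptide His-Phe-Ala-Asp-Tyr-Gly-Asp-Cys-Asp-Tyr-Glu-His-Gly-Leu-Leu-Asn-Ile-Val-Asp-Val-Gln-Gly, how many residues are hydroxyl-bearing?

Serine (S), threonine (T), and tyrosine (Y) each carry a hydroxyl group on the side chain.
Matching residues: Tyr5, Tyr10.

2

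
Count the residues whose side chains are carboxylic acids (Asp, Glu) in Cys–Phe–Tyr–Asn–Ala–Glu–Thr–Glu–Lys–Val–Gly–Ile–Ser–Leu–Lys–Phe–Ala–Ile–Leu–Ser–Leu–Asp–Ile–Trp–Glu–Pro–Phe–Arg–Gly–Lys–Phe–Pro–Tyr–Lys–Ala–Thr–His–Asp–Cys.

5

Matching residues: Glu6, Glu8, Asp22, Glu25, Asp38.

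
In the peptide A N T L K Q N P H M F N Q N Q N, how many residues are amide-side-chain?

8

The amide-side-chain residues are Asn (N) and Gln (Q).
Matching residues: N2, Q6, N7, N12, Q13, N14, Q15, N16.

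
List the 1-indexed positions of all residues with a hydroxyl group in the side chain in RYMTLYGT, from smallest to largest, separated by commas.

2, 4, 6, 8

The –OH-bearing residues are Ser, Thr (aliphatic alcohols), and Tyr (phenol).
Matching residues: Y2, T4, Y6, T8.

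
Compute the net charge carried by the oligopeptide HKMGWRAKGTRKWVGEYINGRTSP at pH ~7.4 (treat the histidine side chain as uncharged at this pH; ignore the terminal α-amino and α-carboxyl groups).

+5

Near pH 7.4, K and R contribute +1 each, D and E contribute −1 each, and every other side chain (His included, as stated) is uncharged.
Positive (K, R): K2, R6, K8, R11, K12, R21 → +6.
Negative (D, E): E16 → −1.
Net charge = (+6) + (−1) = +5.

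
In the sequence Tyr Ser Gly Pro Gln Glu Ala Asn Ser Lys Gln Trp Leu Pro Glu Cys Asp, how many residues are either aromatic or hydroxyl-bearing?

4

Aromatic: F, W, Y. Hydroxyl-bearing: S, T, Y.
Aromatic residues here: Tyr1, Trp12 (2).
Hydroxyl-bearing residues here: Tyr1, Ser2, Ser9 (3).
Y is in both groups, so the 1 Y residue must not be double-counted.
Total = 2 + 3 − 1 = 4.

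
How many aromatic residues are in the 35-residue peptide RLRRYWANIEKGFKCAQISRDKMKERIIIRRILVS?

The aromatic amino acids are Phe (F, benzyl), Trp (W, indole), and Tyr (Y, phenol).
Matching residues: Y5, W6, F13.

3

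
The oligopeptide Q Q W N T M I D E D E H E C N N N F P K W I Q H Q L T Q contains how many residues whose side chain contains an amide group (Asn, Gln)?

Matching residues: Q1, Q2, N4, N15, N16, N17, Q23, Q25, Q28.

9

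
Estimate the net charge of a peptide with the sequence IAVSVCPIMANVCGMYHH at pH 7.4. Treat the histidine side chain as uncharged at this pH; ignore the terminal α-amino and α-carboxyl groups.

0

At pH ~7.4 the Lys and Arg side chains are protonated (+1), the Asp and Glu side chains are deprotonated (−1), and with His taken as neutral all other side chains carry no charge.
Positive (K, R): none → +0.
Negative (D, E): none → −0.
Net charge = (+0) + (−0) = 0.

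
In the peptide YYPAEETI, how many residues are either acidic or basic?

2

Acidic: D, E. Basic: H, K, R.
Acidic residues here: E5, E6 (2).
Basic residues here: none (0).
The two groups share no amino acid, so total = 2 + 0 = 2.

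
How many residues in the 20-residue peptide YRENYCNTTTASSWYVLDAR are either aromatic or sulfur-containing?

Aromatic: F, W, Y. Sulfur-containing: C, M.
Aromatic residues here: Y1, Y5, W14, Y15 (4).
Sulfur-containing residues here: C6 (1).
The two groups share no amino acid, so total = 4 + 1 = 5.

5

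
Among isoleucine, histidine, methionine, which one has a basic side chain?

The basic amino acids are Lys (K), Arg (R), and His (H).
Of the listed options, only histidine belongs to this group.

histidine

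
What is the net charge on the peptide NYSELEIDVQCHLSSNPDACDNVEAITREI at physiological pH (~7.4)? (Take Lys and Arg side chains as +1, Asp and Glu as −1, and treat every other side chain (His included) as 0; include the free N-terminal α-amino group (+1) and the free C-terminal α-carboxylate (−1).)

-6

Positive (K, R): R28 → +1.
Negative (D, E): E4, E6, D8, D18, D21, E24, E29 → −7.
The N-terminus (+1) and C-terminus (−1) cancel.
Net charge = (+1) + (−7) = −6.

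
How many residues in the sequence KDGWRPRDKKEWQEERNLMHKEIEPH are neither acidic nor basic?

Acidic: D, E. Basic: K, R, H. All other residues are neither.
Matching residues: G3, W4, P6, W12, Q13, N17, L18, M19, I23, P25.

10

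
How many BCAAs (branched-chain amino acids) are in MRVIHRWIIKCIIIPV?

8

Valine (V), leucine (L), and isoleucine (I) are the branched-chain amino acids.
Matching residues: V3, I4, I8, I9, I12, I13, I14, V16.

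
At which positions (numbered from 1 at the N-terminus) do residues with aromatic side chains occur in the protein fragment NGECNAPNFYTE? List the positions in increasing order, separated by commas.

F, W, and Y each carry an aromatic ring on the side chain.
Matching residues: F9, Y10.

9, 10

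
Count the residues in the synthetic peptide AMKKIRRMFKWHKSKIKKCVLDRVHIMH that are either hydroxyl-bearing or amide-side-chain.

1

Hydroxyl-bearing: S, T, Y. Amide-side-chain: N, Q.
Hydroxyl-bearing residues here: S14 (1).
Amide-side-chain residues here: none (0).
The two groups share no amino acid, so total = 1 + 0 = 1.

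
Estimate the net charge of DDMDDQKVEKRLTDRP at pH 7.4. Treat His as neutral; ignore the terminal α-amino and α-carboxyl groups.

Near pH 7.4, K and R contribute +1 each, D and E contribute −1 each, and every other side chain (His included, as stated) is uncharged.
Positive (K, R): K7, K10, R11, R15 → +4.
Negative (D, E): D1, D2, D4, D5, E9, D14 → −6.
Net charge = (+4) + (−6) = −2.

-2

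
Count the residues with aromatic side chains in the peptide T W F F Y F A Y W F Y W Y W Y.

13

The aromatic amino acids are Phe (F, benzyl), Trp (W, indole), and Tyr (Y, phenol).
Matching residues: W2, F3, F4, Y5, F6, Y8, W9, F10, Y11, W12, Y13, W14, Y15.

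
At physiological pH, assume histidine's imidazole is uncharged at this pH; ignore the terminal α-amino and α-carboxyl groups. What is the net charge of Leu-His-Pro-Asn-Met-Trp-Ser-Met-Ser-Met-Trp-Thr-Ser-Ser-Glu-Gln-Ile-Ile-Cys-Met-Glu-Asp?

Near pH 7.4, K and R contribute +1 each, D and E contribute −1 each, and every other side chain (His included, as stated) is uncharged.
Positive (K, R): none → +0.
Negative (D, E): Glu15, Glu21, Asp22 → −3.
Net charge = (+0) + (−3) = −3.

-3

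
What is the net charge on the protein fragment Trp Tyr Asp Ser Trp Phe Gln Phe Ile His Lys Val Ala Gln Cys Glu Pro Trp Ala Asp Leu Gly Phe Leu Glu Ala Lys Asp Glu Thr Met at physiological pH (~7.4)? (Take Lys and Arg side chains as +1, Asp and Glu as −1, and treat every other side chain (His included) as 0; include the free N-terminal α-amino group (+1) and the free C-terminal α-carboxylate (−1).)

Positive (K, R): Lys11, Lys27 → +2.
Negative (D, E): Asp3, Glu16, Asp20, Glu25, Asp28, Glu29 → −6.
The N-terminus (+1) and C-terminus (−1) cancel.
Net charge = (+2) + (−6) = −4.

-4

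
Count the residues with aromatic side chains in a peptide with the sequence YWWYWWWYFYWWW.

F, W, and Y each carry an aromatic ring on the side chain.
Matching residues: Y1, W2, W3, Y4, W5, W6, W7, Y8, F9, Y10, W11, W12, W13.

13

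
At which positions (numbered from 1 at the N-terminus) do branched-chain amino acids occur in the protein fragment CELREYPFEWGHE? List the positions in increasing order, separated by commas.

3

V, L, and I make up the branched-chain aliphatic group.
Matching residues: L3.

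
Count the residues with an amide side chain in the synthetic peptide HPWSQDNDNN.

4

Only N (asparagine) and Q (glutamine) carry a side-chain carboxamide.
Matching residues: Q5, N7, N9, N10.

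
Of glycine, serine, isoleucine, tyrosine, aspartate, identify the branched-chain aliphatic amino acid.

isoleucine

V, L, and I make up the branched-chain aliphatic group.
Of the listed options, only isoleucine belongs to this group.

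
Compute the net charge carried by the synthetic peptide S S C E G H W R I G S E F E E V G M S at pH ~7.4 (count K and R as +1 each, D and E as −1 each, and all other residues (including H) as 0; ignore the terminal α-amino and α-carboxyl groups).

-3

Positive (K, R): R8 → +1.
Negative (D, E): E4, E12, E14, E15 → −4.
Net charge = (+1) + (−4) = −3.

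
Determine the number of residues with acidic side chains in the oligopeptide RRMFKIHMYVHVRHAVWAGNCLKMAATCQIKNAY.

Aspartate (D) and glutamate (E) have carboxylic-acid side chains and are the acidic amino acids.
None of the 34 residues belong to this group.

0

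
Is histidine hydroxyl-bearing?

S, T, and Y are the three residues with a side-chain hydroxyl.
Histidine is not in this group.

No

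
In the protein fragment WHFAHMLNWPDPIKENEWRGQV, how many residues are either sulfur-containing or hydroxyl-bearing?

Sulfur-containing: C, M. Hydroxyl-bearing: S, T, Y.
Sulfur-containing residues here: M6 (1).
Hydroxyl-bearing residues here: none (0).
The two groups share no amino acid, so total = 1 + 0 = 1.

1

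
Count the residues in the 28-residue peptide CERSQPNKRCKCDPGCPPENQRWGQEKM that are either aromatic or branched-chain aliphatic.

1

Aromatic: F, W, Y. Branched-chain aliphatic: I, L, V.
Aromatic residues here: W23 (1).
Branched-chain aliphatic residues here: none (0).
The two groups share no amino acid, so total = 1 + 0 = 1.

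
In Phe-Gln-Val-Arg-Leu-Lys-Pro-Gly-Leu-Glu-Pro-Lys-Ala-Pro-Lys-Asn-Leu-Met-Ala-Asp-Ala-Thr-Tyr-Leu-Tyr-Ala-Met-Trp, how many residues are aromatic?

F, W, and Y each carry an aromatic ring on the side chain.
Matching residues: Phe1, Tyr23, Tyr25, Trp28.

4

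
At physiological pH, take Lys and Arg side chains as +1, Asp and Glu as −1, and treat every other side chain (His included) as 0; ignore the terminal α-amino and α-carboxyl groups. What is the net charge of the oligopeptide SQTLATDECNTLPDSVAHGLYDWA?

-4

Positive (K, R): none → +0.
Negative (D, E): D7, E8, D14, D22 → −4.
Net charge = (+0) + (−4) = −4.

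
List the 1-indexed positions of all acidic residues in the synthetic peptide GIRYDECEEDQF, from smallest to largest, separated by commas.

Only D (aspartate) and E (glutamate) carry a side-chain carboxylic acid.
Matching residues: D5, E6, E8, E9, D10.

5, 6, 8, 9, 10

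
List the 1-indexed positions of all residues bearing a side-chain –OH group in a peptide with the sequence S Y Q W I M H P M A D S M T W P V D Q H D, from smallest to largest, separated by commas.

The –OH-bearing residues are Ser, Thr (aliphatic alcohols), and Tyr (phenol).
Matching residues: S1, Y2, S12, T14.

1, 2, 12, 14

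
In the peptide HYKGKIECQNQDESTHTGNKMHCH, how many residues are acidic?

3

Aspartate (D) and glutamate (E) have carboxylic-acid side chains and are the acidic amino acids.
Matching residues: E7, D12, E13.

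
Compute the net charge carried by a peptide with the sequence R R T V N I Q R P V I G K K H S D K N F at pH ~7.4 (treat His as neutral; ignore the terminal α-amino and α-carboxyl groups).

+5

Near pH 7.4, K and R contribute +1 each, D and E contribute −1 each, and every other side chain (His included, as stated) is uncharged.
Positive (K, R): R1, R2, R8, K13, K14, K18 → +6.
Negative (D, E): D17 → −1.
Net charge = (+6) + (−1) = +5.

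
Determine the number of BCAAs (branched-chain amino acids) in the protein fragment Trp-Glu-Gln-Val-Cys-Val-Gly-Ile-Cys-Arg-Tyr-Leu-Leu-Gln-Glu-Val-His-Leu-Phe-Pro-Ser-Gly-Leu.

8

Valine (V), leucine (L), and isoleucine (I) are the branched-chain amino acids.
Matching residues: Val4, Val6, Ile8, Leu12, Leu13, Val16, Leu18, Leu23.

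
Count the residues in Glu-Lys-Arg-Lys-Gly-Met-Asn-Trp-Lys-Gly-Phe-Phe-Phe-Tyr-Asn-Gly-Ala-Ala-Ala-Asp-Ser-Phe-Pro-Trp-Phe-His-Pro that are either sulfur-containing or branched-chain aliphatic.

1

Sulfur-containing: C, M. Branched-chain aliphatic: I, L, V.
Sulfur-containing residues here: Met6 (1).
Branched-chain aliphatic residues here: none (0).
The two groups share no amino acid, so total = 1 + 0 = 1.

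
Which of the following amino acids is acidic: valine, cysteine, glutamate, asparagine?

glutamate

The acidic residues are Asp (D) and Glu (E), whose side chains end in a carboxylate group.
Of the listed options, only glutamate belongs to this group.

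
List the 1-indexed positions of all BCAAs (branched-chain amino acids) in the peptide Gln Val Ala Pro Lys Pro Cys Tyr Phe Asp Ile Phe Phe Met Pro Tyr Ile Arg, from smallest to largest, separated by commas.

Valine (V), leucine (L), and isoleucine (I) are the branched-chain amino acids.
Matching residues: Val2, Ile11, Ile17.

2, 11, 17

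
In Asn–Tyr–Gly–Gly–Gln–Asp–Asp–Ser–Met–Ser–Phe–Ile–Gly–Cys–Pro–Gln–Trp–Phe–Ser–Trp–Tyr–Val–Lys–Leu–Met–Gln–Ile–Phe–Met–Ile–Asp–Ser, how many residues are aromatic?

7

F, W, and Y each carry an aromatic ring on the side chain.
Matching residues: Tyr2, Phe11, Trp17, Phe18, Trp20, Tyr21, Phe28.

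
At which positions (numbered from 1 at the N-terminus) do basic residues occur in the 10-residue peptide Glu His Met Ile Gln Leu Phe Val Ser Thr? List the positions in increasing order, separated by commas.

2

K, R, and H are the three residues with basic side chains (ε-amine, guanidinium, and imidazole respectively).
Matching residues: His2.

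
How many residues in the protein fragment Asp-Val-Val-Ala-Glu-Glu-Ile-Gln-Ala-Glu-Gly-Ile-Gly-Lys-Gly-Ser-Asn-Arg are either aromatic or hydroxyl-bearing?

Aromatic: F, W, Y. Hydroxyl-bearing: S, T, Y.
Aromatic residues here: none (0).
Hydroxyl-bearing residues here: Ser16 (1).
(Y belongs to both groups, but none appear in this sequence.) Total = 0 + 1 = 1.

1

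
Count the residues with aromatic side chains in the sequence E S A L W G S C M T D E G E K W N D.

Phenylalanine (F), tryptophan (W), and tyrosine (Y) have aromatic ring side chains.
Matching residues: W5, W16.

2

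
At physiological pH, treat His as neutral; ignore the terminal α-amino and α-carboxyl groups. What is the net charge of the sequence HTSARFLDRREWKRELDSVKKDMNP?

+2

Near pH 7.4, K and R contribute +1 each, D and E contribute −1 each, and every other side chain (His included, as stated) is uncharged.
Positive (K, R): R5, R9, R10, K13, R14, K20, K21 → +7.
Negative (D, E): D8, E11, E15, D17, D22 → −5.
Net charge = (+7) + (−5) = +2.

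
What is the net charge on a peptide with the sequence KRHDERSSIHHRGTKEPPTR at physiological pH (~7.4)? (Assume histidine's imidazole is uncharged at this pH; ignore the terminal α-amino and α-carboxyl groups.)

+3

Near pH 7.4, K and R contribute +1 each, D and E contribute −1 each, and every other side chain (His included, as stated) is uncharged.
Positive (K, R): K1, R2, R6, R12, K15, R20 → +6.
Negative (D, E): D4, E5, E16 → −3.
Net charge = (+6) + (−3) = +3.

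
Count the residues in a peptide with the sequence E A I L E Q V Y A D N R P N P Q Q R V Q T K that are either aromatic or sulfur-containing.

Aromatic: F, W, Y. Sulfur-containing: C, M.
Aromatic residues here: Y8 (1).
Sulfur-containing residues here: none (0).
The two groups share no amino acid, so total = 1 + 0 = 1.

1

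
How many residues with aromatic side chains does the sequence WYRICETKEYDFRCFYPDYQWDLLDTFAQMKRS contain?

9

Phenylalanine (F), tryptophan (W), and tyrosine (Y) have aromatic ring side chains.
Matching residues: W1, Y2, Y10, F12, F15, Y16, Y19, W21, F27.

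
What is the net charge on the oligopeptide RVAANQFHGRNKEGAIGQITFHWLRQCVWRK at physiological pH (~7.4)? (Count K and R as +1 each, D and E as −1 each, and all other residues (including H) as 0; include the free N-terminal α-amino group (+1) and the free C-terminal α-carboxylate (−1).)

+5

Positive (K, R): R1, R10, K12, R25, R30, K31 → +6.
Negative (D, E): E13 → −1.
The N-terminus (+1) and C-terminus (−1) cancel.
Net charge = (+6) + (−1) = +5.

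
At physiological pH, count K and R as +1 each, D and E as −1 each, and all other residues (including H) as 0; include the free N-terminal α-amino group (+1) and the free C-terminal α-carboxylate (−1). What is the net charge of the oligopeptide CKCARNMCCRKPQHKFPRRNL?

+7

Positive (K, R): K2, R5, R10, K11, K15, R18, R19 → +7.
Negative (D, E): none → −0.
The N-terminus (+1) and C-terminus (−1) cancel.
Net charge = (+7) + (−0) = +7.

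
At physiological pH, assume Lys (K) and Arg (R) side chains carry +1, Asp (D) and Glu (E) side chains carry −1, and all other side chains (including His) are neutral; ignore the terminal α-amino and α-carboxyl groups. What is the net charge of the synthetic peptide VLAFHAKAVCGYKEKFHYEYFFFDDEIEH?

-3

Positive (K, R): K7, K13, K15 → +3.
Negative (D, E): E14, E19, D24, D25, E26, E28 → −6.
Net charge = (+3) + (−6) = −3.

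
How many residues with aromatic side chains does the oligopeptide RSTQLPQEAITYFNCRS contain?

F, W, and Y each carry an aromatic ring on the side chain.
Matching residues: Y12, F13.

2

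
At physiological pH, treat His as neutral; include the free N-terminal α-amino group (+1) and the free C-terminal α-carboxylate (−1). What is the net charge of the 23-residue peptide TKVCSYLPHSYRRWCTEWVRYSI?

+3

Near pH 7.4, K and R contribute +1 each, D and E contribute −1 each, and every other side chain (His included, as stated) is uncharged.
Positive (K, R): K2, R12, R13, R20 → +4.
Negative (D, E): E17 → −1.
The N-terminus (+1) and C-terminus (−1) cancel.
Net charge = (+4) + (−1) = +3.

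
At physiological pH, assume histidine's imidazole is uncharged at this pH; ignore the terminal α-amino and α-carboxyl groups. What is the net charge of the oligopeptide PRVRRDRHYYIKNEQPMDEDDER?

The side chains ionized at physiological pH are Lys/Arg (+1) and Asp/Glu (−1); with His treated as neutral, nothing else contributes.
Positive (K, R): R2, R4, R5, R7, K12, R23 → +6.
Negative (D, E): D6, E14, D18, E19, D20, D21, E22 → −7.
Net charge = (+6) + (−7) = −1.

-1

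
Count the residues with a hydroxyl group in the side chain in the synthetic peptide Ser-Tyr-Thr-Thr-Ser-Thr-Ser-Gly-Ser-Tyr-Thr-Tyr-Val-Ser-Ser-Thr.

S, T, and Y are the three residues with a side-chain hydroxyl.
Matching residues: Ser1, Tyr2, Thr3, Thr4, Ser5, Thr6, Ser7, Ser9, Tyr10, Thr11, Tyr12, Ser14, Ser15, Thr16.

14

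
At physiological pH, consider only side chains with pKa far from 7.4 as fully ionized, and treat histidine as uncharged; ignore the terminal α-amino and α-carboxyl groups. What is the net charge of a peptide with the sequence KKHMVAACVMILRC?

The side chains ionized at physiological pH are Lys/Arg (+1) and Asp/Glu (−1); with His treated as neutral, nothing else contributes.
Positive (K, R): K1, K2, R13 → +3.
Negative (D, E): none → −0.
Net charge = (+3) + (−0) = +3.

+3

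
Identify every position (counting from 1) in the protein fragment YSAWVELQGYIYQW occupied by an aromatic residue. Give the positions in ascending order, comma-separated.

Matching residues: Y1, W4, Y10, Y12, W14.

1, 4, 10, 12, 14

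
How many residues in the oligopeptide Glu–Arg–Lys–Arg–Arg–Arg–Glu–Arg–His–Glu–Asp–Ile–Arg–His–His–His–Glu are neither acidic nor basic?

Acidic: D, E. Basic: K, R, H. All other residues are neither.
Matching residues: Ile12.

1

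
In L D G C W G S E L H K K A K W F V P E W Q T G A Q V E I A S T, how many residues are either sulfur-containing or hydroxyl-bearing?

5

Sulfur-containing: C, M. Hydroxyl-bearing: S, T, Y.
Sulfur-containing residues here: C4 (1).
Hydroxyl-bearing residues here: S7, T22, S30, T31 (4).
The two groups share no amino acid, so total = 1 + 4 = 5.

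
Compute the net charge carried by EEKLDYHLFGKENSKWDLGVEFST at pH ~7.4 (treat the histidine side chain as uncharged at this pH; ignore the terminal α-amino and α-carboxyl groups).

-3

Near pH 7.4, K and R contribute +1 each, D and E contribute −1 each, and every other side chain (His included, as stated) is uncharged.
Positive (K, R): K3, K11, K15 → +3.
Negative (D, E): E1, E2, D5, E12, D17, E21 → −6.
Net charge = (+3) + (−6) = −3.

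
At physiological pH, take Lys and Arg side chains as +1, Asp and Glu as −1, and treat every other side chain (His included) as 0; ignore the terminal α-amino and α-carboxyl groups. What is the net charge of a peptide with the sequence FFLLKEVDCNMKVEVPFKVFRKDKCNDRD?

Positive (K, R): K5, K12, K18, R21, K22, K24, R28 → +7.
Negative (D, E): E6, D8, E14, D23, D27, D29 → −6.
Net charge = (+7) + (−6) = +1.

+1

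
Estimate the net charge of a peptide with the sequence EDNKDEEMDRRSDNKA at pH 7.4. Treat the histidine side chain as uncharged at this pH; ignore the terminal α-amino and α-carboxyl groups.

-3

At pH ~7.4 the Lys and Arg side chains are protonated (+1), the Asp and Glu side chains are deprotonated (−1), and with His taken as neutral all other side chains carry no charge.
Positive (K, R): K4, R10, R11, K15 → +4.
Negative (D, E): E1, D2, D5, E6, E7, D9, D13 → −7.
Net charge = (+4) + (−7) = −3.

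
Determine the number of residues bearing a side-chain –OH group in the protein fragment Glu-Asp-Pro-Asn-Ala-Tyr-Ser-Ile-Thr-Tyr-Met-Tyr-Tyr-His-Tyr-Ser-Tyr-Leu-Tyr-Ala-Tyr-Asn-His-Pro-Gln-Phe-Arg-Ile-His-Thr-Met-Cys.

12

S, T, and Y are the three residues with a side-chain hydroxyl.
Matching residues: Tyr6, Ser7, Thr9, Tyr10, Tyr12, Tyr13, Tyr15, Ser16, Tyr17, Tyr19, Tyr21, Thr30.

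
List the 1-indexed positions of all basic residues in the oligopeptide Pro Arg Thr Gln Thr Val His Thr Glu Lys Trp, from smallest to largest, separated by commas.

2, 7, 10

Lysine (K), arginine (R), and histidine (H) have basic, nitrogen-containing side chains.
Matching residues: Arg2, His7, Lys10.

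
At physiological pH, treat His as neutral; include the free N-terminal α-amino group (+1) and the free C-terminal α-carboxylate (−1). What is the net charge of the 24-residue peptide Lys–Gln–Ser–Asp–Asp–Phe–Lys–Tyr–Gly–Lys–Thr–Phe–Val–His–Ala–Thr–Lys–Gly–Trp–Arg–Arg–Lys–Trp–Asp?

+4

Near pH 7.4, K and R contribute +1 each, D and E contribute −1 each, and every other side chain (His included, as stated) is uncharged.
Positive (K, R): Lys1, Lys7, Lys10, Lys17, Arg20, Arg21, Lys22 → +7.
Negative (D, E): Asp4, Asp5, Asp24 → −3.
The N-terminus (+1) and C-terminus (−1) cancel.
Net charge = (+7) + (−3) = +4.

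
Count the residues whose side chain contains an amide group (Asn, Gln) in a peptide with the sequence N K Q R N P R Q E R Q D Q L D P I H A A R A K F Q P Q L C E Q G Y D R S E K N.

10

Matching residues: N1, Q3, N5, Q8, Q11, Q13, Q25, Q27, Q31, N39.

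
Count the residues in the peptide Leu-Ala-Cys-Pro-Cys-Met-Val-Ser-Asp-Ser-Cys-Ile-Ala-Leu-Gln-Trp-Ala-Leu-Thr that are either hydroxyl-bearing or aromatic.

4

Hydroxyl-bearing: S, T, Y. Aromatic: F, W, Y.
Hydroxyl-bearing residues here: Ser8, Ser10, Thr19 (3).
Aromatic residues here: Trp16 (1).
(Y belongs to both groups, but none appear in this sequence.) Total = 3 + 1 = 4.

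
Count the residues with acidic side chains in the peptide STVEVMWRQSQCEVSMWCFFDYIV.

3

Only D (aspartate) and E (glutamate) carry a side-chain carboxylic acid.
Matching residues: E4, E13, D21.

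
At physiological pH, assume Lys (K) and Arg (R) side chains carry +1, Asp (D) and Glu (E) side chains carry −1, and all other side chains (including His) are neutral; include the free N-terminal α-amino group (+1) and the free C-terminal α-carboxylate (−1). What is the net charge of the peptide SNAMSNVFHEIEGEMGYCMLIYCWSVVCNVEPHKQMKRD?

-2

Positive (K, R): K34, K37, R38 → +3.
Negative (D, E): E10, E12, E14, E31, D39 → −5.
The N-terminus (+1) and C-terminus (−1) cancel.
Net charge = (+3) + (−5) = −2.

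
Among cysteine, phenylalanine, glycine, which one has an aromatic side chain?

F, W, and Y each carry an aromatic ring on the side chain.
Of the listed options, only phenylalanine belongs to this group.

phenylalanine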